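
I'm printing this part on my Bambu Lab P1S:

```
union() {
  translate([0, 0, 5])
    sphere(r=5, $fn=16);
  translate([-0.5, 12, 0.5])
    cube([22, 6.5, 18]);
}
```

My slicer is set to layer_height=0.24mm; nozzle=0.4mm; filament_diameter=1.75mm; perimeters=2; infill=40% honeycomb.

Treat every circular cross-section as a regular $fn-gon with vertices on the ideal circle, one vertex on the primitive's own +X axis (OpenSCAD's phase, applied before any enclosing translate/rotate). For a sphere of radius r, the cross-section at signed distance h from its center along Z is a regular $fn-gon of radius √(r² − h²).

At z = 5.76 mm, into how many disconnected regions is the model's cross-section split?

At z = 5.76 mm: the r=5 sphere slices to a regular 16-gon of circumradius 4.942 (√(r²−h²) with h=0.76 from center); the cube at (-0.5, 12) (footprint 22×6.5) is included at this height; Merging all regions: the 2 present regions are separate (no shared area or edge), so areas and boundary lengths simply add and each stays a separate island — 2 connected regions. The result has 2 disconnected regions.

2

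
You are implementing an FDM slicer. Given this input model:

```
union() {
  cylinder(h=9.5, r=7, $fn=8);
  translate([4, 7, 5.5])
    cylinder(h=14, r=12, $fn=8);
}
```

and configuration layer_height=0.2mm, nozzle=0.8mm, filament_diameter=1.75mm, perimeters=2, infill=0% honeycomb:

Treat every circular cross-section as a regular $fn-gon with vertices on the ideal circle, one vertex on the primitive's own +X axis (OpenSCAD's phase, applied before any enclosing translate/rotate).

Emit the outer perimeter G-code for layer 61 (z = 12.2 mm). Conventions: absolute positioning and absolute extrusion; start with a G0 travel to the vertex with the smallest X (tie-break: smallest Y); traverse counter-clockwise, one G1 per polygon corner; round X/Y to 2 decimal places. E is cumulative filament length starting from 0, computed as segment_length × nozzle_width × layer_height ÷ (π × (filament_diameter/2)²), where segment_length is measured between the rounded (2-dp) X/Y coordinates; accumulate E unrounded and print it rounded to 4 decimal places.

At z = 12.2 mm: the cylinder is absent (z outside [0, 9.5]); the cylinder at (4, 7): section is a regular 8-gon, circumradius r=12; Merging all regions: only the r=12 cylinder at (4, 7) is present, so the union is just that shape — 1 connected region. The outline is a single polygon with 8 vertices. Extrusion per mm of travel: 0.8 × 0.2 / (π × 0.875²) = 0.066520. Accumulating E over each segment gives final E = 4.8890.

G0 X-8.00 Y7.00 Z12.20
G1 X-4.49 Y-1.49 E0.6111
G1 X4.00 Y-5.00 E1.2222
G1 X12.49 Y-1.49 E1.8334
G1 X16.00 Y7.00 E2.4445
G1 X12.49 Y15.49 E3.0556
G1 X4.00 Y19.00 E3.6667
G1 X-4.49 Y15.49 E4.2778
G1 X-8.00 Y7.00 E4.8890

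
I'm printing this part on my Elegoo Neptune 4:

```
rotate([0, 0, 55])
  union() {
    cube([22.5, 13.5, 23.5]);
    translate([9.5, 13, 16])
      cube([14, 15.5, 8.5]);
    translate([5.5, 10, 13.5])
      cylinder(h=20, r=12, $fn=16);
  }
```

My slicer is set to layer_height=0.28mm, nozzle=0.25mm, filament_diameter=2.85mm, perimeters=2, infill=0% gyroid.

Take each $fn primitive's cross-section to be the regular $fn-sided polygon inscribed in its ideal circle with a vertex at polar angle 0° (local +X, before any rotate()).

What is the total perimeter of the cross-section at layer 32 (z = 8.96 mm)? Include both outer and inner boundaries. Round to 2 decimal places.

At z = 8.96 mm: the 22.5×13.5 cube contributes its full rectangle (perimeter 72.00 mm); the cube at (9.5, 13) does not reach this height (z outside [16, 24.5]); the cylinder at (5.5, 10) is not intersected at this z (z outside [13.5, 33.5]); Taking the union: only the 22.5×13.5 cube is present, so the union is just that shape — boundary = 72.00 mm; (rotated 55° about Z; rotation is an isometry so areas/perimeters/island counts are preserved). Overall, the cross-section is a single solid region. Total boundary length (outer) = 72.00 mm.

72.00 mm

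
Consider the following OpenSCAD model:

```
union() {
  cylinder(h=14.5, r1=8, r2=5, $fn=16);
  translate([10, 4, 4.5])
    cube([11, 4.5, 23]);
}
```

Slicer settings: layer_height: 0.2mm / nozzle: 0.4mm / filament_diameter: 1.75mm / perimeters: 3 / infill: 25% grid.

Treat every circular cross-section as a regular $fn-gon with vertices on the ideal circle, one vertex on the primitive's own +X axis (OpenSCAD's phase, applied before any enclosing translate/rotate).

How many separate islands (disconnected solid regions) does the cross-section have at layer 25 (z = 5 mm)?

At z = 5 mm: the cone (r1=8→r2=5) has section circumradius 6.966 here — a regular 16-gon; the cube at (10, 4) is present — its section is the full 11×4.5 rectangle; Combining (union): the 2 present regions are separate (no shared area or edge), so areas and boundary lengths simply add and each stays a separate island — 2 connected regions. Overall, the cross-section has 2 separate islands. Island count = 2.

2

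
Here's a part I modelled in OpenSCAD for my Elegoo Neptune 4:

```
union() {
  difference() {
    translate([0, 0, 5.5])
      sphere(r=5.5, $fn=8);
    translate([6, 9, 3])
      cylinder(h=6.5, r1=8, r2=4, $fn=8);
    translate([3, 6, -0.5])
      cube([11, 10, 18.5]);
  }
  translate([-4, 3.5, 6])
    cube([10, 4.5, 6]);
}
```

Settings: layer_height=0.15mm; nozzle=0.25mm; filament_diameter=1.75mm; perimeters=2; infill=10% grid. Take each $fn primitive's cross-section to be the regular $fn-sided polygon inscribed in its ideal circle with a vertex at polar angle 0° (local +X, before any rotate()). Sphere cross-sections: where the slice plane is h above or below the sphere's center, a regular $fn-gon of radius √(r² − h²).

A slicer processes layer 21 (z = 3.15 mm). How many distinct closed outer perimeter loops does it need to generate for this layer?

At z = 3.15 mm: the r=5.5 sphere slices to a regular 8-gon of circumradius 4.973 (√(r²−h²) with h=2.35 from center); the cone at (6, 9): at t=0.023 of its height the radius interpolates to r₁+(r₂−r₁)t = 7.908, giving a regular 8-gon of that circumradius; the 11×10 cube at (3, 6) contributes its full rectangle; Taking the first minus the rest: starting from the r=5.5 sphere, the cone at (6, 9) partially overlaps it — only the 5.28 mm² overlap (of its 176.87 mm²) is removed, clipping the outline; the 11×10 cube at (3, 6) misses the remaining region (no effect) — 1 connected region; the cube at (-4, 3.5) does not reach this height (z outside [6, 12]); Merging all regions: only the result so far is present, so the union is just that shape — 1 connected region. The result has 1 disconnected region.

1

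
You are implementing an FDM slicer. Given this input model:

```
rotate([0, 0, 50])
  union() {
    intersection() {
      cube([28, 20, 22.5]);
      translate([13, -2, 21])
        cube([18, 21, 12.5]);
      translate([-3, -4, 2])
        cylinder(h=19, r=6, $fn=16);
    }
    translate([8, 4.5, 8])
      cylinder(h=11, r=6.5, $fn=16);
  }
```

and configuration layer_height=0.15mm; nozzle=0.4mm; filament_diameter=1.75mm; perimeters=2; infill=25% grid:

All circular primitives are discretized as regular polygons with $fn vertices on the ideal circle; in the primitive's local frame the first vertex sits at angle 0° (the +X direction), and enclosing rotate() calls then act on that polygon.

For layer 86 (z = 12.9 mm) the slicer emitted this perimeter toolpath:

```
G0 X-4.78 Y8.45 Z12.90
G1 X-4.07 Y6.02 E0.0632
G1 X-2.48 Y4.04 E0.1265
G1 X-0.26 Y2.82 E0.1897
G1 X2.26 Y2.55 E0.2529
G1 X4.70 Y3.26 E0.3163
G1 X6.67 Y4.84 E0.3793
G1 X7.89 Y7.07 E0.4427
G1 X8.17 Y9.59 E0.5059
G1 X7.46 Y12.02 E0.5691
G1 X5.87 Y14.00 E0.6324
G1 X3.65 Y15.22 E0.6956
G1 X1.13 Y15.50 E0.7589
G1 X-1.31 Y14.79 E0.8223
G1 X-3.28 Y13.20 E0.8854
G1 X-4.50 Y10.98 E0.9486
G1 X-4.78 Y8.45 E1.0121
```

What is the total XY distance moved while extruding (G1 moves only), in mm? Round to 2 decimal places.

40.57 mm

Sum the Euclidean lengths of each G1 segment: total = 40.57 mm.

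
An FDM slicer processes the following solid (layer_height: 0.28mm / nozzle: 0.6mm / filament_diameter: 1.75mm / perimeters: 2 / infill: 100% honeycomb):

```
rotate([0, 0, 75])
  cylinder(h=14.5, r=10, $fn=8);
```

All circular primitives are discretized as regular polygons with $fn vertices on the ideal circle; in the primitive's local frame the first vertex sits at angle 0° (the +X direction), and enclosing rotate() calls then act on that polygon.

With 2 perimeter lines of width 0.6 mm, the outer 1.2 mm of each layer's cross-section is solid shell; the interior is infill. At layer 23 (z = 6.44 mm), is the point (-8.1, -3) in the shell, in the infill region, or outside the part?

At z = 6.44 mm: the cylinder: section is a regular 8-gon, circumradius r=10; (rotated 75° about Z; rotation is an isometry so areas/perimeters/island counts are preserved). Overall, the cross-section is a single solid region. Undo the 75° rotation: the query point maps to (-4.994, 7.048) in the un-rotated model frame. The nearest boundary edge runs (0.00, 10.00)→(-7.07, 7.07); distance from the point to it = 0.82 mm. The point is inside the cross-section, 0.82 mm from the nearest boundary — within the 1.2 mm shell band (2 × 0.6).

shell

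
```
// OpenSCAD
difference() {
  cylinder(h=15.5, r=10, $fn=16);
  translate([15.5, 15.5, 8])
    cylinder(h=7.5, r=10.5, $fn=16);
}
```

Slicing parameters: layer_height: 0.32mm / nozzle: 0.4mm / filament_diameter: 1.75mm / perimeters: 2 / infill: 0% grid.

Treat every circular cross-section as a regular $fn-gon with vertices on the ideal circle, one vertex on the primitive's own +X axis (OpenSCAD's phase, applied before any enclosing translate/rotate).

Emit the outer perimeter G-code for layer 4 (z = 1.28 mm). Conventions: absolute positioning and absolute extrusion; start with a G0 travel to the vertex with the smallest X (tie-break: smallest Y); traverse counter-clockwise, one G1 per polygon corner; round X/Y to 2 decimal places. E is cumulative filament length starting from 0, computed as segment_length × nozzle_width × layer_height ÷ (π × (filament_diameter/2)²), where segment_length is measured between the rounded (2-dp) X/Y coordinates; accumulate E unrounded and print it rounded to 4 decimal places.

At z = 1.28 mm: the r=10 cylinder gives a regular 16-gon of circumradius 10 (constant along its height); the cylinder at (15.5, 15.5) is absent (z outside [8, 15.5]); After the difference (first − rest): none of the subtracted shapes is present at this height, so the r=10 cylinder is unchanged — 1 connected region. The outline is a single polygon with 16 vertices. Extrusion per mm of travel: 0.4 × 0.32 / (π × 0.875²) = 0.053216. Accumulating E over each segment gives final E = 3.3225.

G0 X-10.00 Y0.00 Z1.28
G1 X-9.24 Y-3.83 E0.2078
G1 X-7.07 Y-7.07 E0.4153
G1 X-3.83 Y-9.24 E0.6228
G1 X0.00 Y-10.00 E0.8306
G1 X3.83 Y-9.24 E1.0384
G1 X7.07 Y-7.07 E1.2459
G1 X9.24 Y-3.83 E1.4535
G1 X10.00 Y0.00 E1.6612
G1 X9.24 Y3.83 E1.8690
G1 X7.07 Y7.07 E2.0766
G1 X3.83 Y9.24 E2.2841
G1 X0.00 Y10.00 E2.4919
G1 X-3.83 Y9.24 E2.6997
G1 X-7.07 Y7.07 E2.9072
G1 X-9.24 Y3.83 E3.1147
G1 X-10.00 Y0.00 E3.3225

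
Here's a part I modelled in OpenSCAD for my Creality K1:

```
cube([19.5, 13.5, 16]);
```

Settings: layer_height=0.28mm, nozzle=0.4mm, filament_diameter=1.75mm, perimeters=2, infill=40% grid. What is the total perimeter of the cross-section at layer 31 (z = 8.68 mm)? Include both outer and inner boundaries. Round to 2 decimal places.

66.00 mm

At z = 8.68 mm: the 19.5×13.5 cube contributes its full rectangle (perimeter 66.00 mm). Overall, the cross-section is a single solid region. Total boundary length (outer) = 66.00 mm.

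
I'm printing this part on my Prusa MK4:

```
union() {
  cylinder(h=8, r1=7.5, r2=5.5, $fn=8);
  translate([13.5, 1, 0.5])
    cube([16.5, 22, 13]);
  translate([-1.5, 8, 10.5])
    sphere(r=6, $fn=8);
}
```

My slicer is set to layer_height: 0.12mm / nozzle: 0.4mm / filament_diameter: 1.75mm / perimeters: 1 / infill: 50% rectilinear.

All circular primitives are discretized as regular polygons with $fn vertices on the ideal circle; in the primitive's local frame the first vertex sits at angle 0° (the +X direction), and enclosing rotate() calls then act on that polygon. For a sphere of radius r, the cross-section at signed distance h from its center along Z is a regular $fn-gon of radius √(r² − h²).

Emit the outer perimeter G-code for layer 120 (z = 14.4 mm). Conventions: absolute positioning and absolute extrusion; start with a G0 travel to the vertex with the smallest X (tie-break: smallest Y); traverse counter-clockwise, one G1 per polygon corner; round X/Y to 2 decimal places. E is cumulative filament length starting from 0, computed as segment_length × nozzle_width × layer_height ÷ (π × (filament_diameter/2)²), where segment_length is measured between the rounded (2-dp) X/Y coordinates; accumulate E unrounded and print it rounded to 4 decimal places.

G0 X-6.06 Y8.00 Z14.40
G1 X-4.72 Y4.78 E0.0696
G1 X-1.50 Y3.44 E0.1392
G1 X1.72 Y4.78 E0.2088
G1 X3.06 Y8.00 E0.2784
G1 X1.72 Y11.22 E0.3480
G1 X-1.50 Y12.56 E0.4176
G1 X-4.72 Y11.22 E0.4872
G1 X-6.06 Y8.00 E0.5568

At z = 14.4 mm: the cone does not reach this height (z outside [0, 8]); the cube at (13.5, 1) is not intersected at this z (z outside [0.5, 13.5]); the r=6 sphere at (-1.5, 8) contributes a regular 8-gon of circumradius √(6²−3.9²) = 4.560; Combining (union): only the r=6 sphere at (-1.5, 8) is present, so the union is just that shape — 1 connected region. The outline is a single polygon with 8 vertices. Extrusion per mm of travel: 0.4 × 0.12 / (π × 0.875²) = 0.019956. Accumulating E over each segment gives final E = 0.5568.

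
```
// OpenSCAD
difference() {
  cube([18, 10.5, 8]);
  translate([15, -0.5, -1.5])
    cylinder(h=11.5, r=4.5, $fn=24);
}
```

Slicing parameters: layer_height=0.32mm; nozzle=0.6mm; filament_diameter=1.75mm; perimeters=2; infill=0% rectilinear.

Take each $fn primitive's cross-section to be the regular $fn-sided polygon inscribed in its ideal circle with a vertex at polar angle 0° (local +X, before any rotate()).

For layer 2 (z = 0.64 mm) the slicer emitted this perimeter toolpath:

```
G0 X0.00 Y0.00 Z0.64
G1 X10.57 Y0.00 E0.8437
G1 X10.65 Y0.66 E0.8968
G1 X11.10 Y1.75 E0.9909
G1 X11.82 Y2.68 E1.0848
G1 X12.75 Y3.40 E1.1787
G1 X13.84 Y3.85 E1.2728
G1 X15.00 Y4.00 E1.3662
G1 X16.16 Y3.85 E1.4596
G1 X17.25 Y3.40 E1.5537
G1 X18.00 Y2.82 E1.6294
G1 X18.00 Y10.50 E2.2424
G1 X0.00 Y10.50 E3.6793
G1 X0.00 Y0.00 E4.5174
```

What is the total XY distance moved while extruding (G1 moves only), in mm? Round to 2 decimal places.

Sum the Euclidean lengths of each G1 segment: total = 56.59 mm.

56.59 mm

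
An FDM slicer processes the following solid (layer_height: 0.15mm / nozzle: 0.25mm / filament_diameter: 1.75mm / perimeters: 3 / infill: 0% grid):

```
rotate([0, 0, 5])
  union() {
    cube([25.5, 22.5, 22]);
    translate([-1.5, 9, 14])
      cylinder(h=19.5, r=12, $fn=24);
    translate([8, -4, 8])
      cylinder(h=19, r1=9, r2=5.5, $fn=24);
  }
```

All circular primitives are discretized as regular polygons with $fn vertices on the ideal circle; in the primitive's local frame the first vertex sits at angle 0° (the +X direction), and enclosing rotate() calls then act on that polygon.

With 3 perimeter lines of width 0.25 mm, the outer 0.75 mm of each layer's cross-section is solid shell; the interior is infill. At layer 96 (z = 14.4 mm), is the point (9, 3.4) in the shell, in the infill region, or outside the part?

At z = 14.4 mm: the cube (footprint 25.5×22.5) is included at this height; the r=12 cylinder at (-1.5, 9) contributes a regular 24-gon of circumradius 12; the cone at (8, -4) contributes a regular 24-gon of circumradius 7.821 (interpolated between r1=9 and r2=5.5 at t=0.337); Combining (union): the regions partially overlap (shared area 221.54 mm²), so overlapping operands fuse into one piece — 1 connected region; (rotated 5° about Z; rotation is an isometry so areas/perimeters/island counts are preserved). Overall, the cross-section is a single solid region. Undo the 5° rotation: the query point maps to (9.262, 2.603) in the un-rotated model frame. The nearest boundary edge runs (25.50, 0.00)→(14.70, 0.00); distance from the point to it = 6.03 mm. The point is inside the cross-section and 6.03 mm from the nearest boundary — more than the 0.75 mm shell width (3 × 0.25), so it's in the infill interior.

infill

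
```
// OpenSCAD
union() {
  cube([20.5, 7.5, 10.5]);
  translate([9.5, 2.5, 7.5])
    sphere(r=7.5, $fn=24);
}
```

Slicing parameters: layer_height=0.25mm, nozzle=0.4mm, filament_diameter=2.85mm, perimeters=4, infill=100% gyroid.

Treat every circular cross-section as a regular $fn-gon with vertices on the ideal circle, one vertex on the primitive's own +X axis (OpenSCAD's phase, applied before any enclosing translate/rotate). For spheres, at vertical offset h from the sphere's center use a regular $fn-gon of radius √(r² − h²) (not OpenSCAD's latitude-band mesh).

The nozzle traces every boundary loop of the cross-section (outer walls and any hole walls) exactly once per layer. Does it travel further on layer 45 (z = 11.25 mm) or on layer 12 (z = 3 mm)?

layer 12 (z = 3 mm)

Layer 45 (z = 11.25): the cube does not reach this height (z outside [0, 10.5]); the r=7.5 sphere at (9.5, 2.5) contributes a regular 24-gon of circumradius √(7.5²−3.75²) = 6.495 (perimeter = 2·24·6.495·sin(180°/24) = 40.69 mm); Combining (union): only the r=7.5 sphere at (9.5, 2.5) is present, so the union is just that shape — boundary = 40.69 mm. So its perimeter = 40.69 mm. Layer 12 (z = 3): the cube is present — its section is the full 20.5×7.5 rectangle (perimeter 56.00 mm); the r=7.5 sphere at (9.5, 2.5) contributes a regular 24-gon of circumradius √(7.5²−4.5²) = 6.000 (perimeter = 2·24·6.000·sin(180°/24) = 37.59 mm); Combining (union): the regions partially overlap (shared area 80.56 mm²), so the edge portions inside another operand are dropped and the merged outline is re-measured after clipping — boundary = 59.20 mm. So its perimeter = 59.20 mm. Layer 12 is larger (59.20 vs 40.69 mm).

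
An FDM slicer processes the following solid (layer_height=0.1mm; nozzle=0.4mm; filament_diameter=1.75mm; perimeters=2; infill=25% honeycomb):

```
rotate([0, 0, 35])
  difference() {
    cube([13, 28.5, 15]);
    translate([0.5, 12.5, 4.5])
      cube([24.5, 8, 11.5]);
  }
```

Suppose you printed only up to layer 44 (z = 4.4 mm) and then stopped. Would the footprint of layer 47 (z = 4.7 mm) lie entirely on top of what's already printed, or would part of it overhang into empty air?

entirely on top

Compare the two slices. At z = 4.4: the cube (footprint 13×28.5) is included at this height (area 370.50 mm²); the cube at (0.5, 12.5) is not intersected at this z (z outside [4.5, 16]); Taking the first minus the rest: none of the subtracted shapes is present at this height, so the 13×28.5 cube is unchanged — area = 370.50 mm²; (whole slice rotated 35° about Z — lengths, areas and connectivity unchanged). At z = 4.7: the cube is present — its section is the full 13×28.5 rectangle (area 370.50 mm²); the cube at (0.5, 12.5) (footprint 24.5×8) is included at this height (area 196.00 mm²); Subtracting the remaining from the first: starting from the 13×28.5 cube (370.50 mm²), the 24.5×8 cube at (0.5, 12.5) partially overlaps it — only the 100.00 mm² overlap (of its 196.00 mm²) is removed, clipping the outline — area = 270.50 mm²; (whole slice rotated 35° about Z — lengths, areas and connectivity unchanged). Checking containment: the cross-section at z = 4.7 is a subset of the cross-section at z = 4.4.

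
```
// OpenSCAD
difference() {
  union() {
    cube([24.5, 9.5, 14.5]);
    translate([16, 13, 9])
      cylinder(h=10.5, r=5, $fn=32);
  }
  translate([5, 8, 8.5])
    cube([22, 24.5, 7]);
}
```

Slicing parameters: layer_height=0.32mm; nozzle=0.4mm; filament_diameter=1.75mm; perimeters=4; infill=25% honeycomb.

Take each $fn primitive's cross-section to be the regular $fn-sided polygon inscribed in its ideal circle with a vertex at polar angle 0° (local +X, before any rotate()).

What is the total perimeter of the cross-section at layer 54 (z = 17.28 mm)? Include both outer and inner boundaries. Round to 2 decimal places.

31.37 mm

At z = 17.28 mm: the cube is absent (z outside [0, 14.5]); the r=5 cylinder at (16, 13) contributes a regular 32-gon of circumradius 5 (perimeter = 2·32·5.000·sin(180°/32) = 31.37 mm); Combining (union): only the r=5 cylinder at (16, 13) is present, so the union is just that shape — boundary = 31.37 mm; the cube at (5, 8) does not reach this height (z outside [8.5, 15.5]); Taking the first minus the rest: none of the subtracted shapes is present at this height, so that combined region is unchanged — boundary = 31.37 mm. Overall, the cross-section is a single solid region. Total boundary length (outer) = 31.37 mm.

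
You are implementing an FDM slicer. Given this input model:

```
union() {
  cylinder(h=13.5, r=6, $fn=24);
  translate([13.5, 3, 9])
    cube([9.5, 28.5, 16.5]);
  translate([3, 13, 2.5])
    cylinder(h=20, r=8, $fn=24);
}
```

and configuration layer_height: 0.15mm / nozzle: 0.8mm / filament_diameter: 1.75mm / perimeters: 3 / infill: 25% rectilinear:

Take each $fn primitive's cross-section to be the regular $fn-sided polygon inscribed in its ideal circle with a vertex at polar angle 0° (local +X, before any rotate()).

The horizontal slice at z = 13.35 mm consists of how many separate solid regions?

At z = 13.35 mm: the r=6 cylinder gives a regular 24-gon of circumradius 6 (constant along its height); the cube at (13.5, 3) (footprint 9.5×28.5) is included at this height; the r=8 cylinder at (3, 13) gives a regular 24-gon of circumradius 8 (constant along its height); Taking the union: the regions partially overlap (shared area 1.53 mm²), so overlapping operands fuse into one piece — 2 connected regions. The result has 2 disconnected regions.

2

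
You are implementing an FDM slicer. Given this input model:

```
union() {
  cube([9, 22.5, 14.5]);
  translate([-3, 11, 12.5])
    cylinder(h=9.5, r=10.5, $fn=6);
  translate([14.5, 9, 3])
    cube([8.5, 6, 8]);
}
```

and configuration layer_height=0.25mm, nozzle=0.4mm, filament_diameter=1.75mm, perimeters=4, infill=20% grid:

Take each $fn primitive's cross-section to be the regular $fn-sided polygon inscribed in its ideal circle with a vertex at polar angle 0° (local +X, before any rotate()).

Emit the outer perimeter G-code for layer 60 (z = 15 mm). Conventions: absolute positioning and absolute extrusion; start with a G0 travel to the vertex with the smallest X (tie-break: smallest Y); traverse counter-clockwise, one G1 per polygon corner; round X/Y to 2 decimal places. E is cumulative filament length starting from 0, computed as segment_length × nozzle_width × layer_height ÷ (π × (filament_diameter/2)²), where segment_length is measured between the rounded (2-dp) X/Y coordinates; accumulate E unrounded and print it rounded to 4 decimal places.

G0 X-13.50 Y11.00 Z15.00
G1 X-8.25 Y1.91 E0.4364
G1 X2.25 Y1.91 E0.8730
G1 X7.50 Y11.00 E1.3094
G1 X2.25 Y20.09 E1.7458
G1 X-8.25 Y20.09 E2.1823
G1 X-13.50 Y11.00 E2.6188

At z = 15 mm: the cube is absent (z outside [0, 14.5]); the r=10.5 cylinder at (-3, 11) gives a regular 6-gon of circumradius 10.5 (constant along its height); the cube at (14.5, 9) is not intersected at this z (z outside [3, 11]); Combining (union): only the r=10.5 cylinder at (-3, 11) is present, so the union is just that shape — 1 connected region. The outline is a single polygon with 6 vertices. Extrusion per mm of travel: 0.4 × 0.25 / (π × 0.875²) = 0.041575. Accumulating E over each segment gives final E = 2.6188.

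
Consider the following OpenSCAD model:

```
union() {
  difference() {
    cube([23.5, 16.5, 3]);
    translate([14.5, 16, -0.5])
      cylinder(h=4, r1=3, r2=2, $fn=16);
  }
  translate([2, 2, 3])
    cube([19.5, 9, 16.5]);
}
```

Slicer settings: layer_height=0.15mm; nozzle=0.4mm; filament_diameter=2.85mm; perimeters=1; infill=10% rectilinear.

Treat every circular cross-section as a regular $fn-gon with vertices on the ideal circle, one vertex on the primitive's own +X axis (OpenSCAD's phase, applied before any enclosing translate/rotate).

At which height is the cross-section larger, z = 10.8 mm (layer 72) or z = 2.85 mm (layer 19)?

Layer 72 (z = 10.8): the cube does not reach this height (z outside [0, 3]); the cone at (14.5, 16) does not reach this height (z outside [-0.5, 3.5]); After the difference (first − rest): the first operand is absent here, so nothing remains; the cube at (2, 2) (footprint 19.5×9) is included at this height (area 175.50 mm²); Combining (union): only the 19.5×9 cube at (2, 2) is present, so the union is just that shape — area = 175.50 mm². So its area = 175.50 mm². Layer 19 (z = 2.85): the 23.5×16.5 cube contributes its full rectangle (area 387.75 mm²); the cone at (14.5, 16) contributes a regular 16-gon of circumradius 2.163 (interpolated between r1=3 and r2=2 at t=0.838) (area = (16/2)·2.163²·sin(360°/16) = 14.32 mm²); After the difference (first − rest): starting from the 23.5×16.5 cube (387.75 mm²), the cone at (14.5, 16) partially overlaps it — only the 9.27 mm² overlap (of its 14.32 mm²) is removed, clipping the outline — area = 378.48 mm²; the cube at (2, 2) does not reach this height (z outside [3, 19.5]); Combining (union): only the result so far is present, so the union is just that shape — area = 378.48 mm². So its area = 378.48 mm². Layer 19 is larger (378.48 vs 175.50 mm²).

layer 19 (z = 2.85 mm)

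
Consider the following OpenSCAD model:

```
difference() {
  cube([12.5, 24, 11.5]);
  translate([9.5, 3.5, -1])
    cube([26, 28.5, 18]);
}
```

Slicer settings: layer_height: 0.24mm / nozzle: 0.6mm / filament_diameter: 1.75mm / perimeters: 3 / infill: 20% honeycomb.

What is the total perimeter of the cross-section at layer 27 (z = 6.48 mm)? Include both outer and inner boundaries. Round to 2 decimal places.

73.00 mm

At z = 6.48 mm: the cube (footprint 12.5×24) is included at this height (perimeter 73.00 mm); the cube at (9.5, 3.5) (footprint 26×28.5) is included at this height (perimeter 109.00 mm); After the difference (first − rest): starting from the 12.5×24 cube, the 26×28.5 cube at (9.5, 3.5) partially overlaps it — only the 61.50 mm² overlap (of its 741.00 mm²) is removed, clipping the outline — boundary = 73.00 mm. Overall, the cross-section is a single solid region. Total boundary length (outer) = 73.00 mm.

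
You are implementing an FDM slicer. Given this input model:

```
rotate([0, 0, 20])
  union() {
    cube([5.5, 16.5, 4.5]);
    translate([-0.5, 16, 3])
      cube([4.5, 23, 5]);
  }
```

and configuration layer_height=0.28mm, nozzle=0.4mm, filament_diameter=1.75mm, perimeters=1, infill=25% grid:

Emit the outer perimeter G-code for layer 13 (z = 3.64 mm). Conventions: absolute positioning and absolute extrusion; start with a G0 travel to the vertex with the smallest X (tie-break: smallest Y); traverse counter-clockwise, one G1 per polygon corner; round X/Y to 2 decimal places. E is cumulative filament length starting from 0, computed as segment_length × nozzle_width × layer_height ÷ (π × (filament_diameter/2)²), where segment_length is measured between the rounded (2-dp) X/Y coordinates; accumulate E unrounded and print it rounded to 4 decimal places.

At z = 3.64 mm: the cube (footprint 5.5×16.5) is included at this height; the cube at (-0.5, 16) is present — its section is the full 4.5×23 rectangle; Merging all regions: the regions partially overlap (shared area 2.00 mm²), so overlapping operands fuse into one piece — 1 connected region; (rotated 20° about Z; rotation is an isometry so areas/perimeters/island counts are preserved). The outline is a single polygon with 8 vertices. Extrusion per mm of travel: 0.4 × 0.28 / (π × 0.875²) = 0.046564. Accumulating E over each segment gives final E = 4.1920.

G0 X-13.81 Y36.48 Z3.64
G1 X-5.94 Y14.86 E1.0713
G1 X-5.47 Y15.04 E1.0948
G1 X0.00 Y0.00 E1.8400
G1 X5.17 Y1.88 E2.0961
G1 X-0.48 Y17.39 E2.8648
G1 X-1.88 Y16.87 E2.9343
G1 X-9.58 Y38.02 E3.9824
G1 X-13.81 Y36.48 E4.1920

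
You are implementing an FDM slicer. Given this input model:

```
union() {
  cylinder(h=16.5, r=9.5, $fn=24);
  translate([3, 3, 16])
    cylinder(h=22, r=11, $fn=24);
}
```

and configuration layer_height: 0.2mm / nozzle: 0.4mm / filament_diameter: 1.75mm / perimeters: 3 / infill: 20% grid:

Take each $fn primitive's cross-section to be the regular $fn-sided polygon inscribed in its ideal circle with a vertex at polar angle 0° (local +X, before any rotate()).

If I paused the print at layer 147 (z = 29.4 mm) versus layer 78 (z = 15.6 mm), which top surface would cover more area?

layer 147 (z = 29.4 mm)

Layer 147 (z = 29.4): the cylinder does not reach this height (z outside [0, 16.5]); the r=11 cylinder at (3, 3) contributes a regular 24-gon of circumradius 11 (area = (24/2)·11.000²·sin(360°/24) = 375.81 mm²); Taking the union: only the r=11 cylinder at (3, 3) is present, so the union is just that shape — area = 375.81 mm². So its area = 375.81 mm². Layer 78 (z = 15.6): the r=9.5 cylinder contributes a regular 24-gon of circumradius 9.5 (area = (24/2)·9.500²·sin(360°/24) = 280.30 mm²); the cylinder at (3, 3) does not reach this height (z outside [16, 38]); Combining (union): only the r=9.5 cylinder is present, so the union is just that shape — area = 280.30 mm². So its area = 280.30 mm². Layer 147 is larger (375.81 vs 280.30 mm²).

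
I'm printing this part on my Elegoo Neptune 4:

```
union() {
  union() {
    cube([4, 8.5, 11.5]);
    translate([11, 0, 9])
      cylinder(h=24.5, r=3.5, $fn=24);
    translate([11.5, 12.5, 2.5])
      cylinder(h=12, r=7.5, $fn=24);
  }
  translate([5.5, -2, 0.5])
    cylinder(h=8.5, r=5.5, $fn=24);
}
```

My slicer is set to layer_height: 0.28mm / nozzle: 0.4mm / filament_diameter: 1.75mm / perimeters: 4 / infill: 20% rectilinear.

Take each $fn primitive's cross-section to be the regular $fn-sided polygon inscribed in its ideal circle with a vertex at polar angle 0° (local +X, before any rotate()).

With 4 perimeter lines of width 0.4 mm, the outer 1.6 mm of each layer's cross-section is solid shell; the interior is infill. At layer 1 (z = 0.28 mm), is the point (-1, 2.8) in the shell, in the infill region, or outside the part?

outside

At z = 0.28 mm: the cube (footprint 4×8.5) is included at this height; the cylinder at (11, 0) is absent (z outside [9, 33.5]); the cylinder at (11.5, 12.5) is absent (z outside [2.5, 14.5]); Taking the union: only the 4×8.5 cube is present, so the union is just that shape — 1 connected region; the cylinder at (5.5, -2) does not reach this height (z outside [0.5, 9]); Combining (union): only the result so far is present, so the union is just that shape — 1 connected region. Overall, the cross-section is a single solid region. The nearest boundary edge runs (0.00, 8.50)→(0.00, 0.00); distance from the point to it = 1.00 mm. The point is not inside any of the regions above, so it lies outside the cross-section (1.00 mm from the nearest boundary).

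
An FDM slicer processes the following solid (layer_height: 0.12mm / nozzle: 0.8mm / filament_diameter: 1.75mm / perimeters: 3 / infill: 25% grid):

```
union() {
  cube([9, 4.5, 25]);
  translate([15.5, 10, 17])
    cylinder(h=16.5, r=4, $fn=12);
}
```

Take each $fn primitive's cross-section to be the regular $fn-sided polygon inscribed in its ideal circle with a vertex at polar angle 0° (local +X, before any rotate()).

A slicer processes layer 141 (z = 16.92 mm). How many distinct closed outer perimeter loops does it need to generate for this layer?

At z = 16.92 mm: the 9×4.5 cube contributes its full rectangle; the cylinder at (15.5, 10) is absent (z outside [17, 33.5]); Taking the union: only the 9×4.5 cube is present, so the union is just that shape — 1 connected region. The result has 1 disconnected region.

1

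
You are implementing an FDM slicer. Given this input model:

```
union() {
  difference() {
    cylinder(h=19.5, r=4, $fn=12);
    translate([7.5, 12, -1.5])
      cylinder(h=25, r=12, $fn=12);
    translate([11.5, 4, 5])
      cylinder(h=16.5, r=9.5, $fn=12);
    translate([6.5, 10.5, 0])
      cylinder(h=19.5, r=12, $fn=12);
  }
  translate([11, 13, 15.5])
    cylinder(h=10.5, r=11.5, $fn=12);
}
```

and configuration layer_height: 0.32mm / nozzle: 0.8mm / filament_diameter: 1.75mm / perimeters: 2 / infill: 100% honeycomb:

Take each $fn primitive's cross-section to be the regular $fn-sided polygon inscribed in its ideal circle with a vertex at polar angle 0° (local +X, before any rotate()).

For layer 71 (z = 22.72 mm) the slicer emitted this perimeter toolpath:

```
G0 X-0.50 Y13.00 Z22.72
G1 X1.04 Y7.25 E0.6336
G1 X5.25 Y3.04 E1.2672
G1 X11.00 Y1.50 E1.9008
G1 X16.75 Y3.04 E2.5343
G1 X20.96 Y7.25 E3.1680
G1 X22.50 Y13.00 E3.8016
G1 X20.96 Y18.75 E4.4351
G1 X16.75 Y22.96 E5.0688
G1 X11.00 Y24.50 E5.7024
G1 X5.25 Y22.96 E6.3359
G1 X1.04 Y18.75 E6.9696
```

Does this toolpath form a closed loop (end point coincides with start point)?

no

Start point (G0): (-0.50, 13.00). End point (last G1): the path does not return to the start — open.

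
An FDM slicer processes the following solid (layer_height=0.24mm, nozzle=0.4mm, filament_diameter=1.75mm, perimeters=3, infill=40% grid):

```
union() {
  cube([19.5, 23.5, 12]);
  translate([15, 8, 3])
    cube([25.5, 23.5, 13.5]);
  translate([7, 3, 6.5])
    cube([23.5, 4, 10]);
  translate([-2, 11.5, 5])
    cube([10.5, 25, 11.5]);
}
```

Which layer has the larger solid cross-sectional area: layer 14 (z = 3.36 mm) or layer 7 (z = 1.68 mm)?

Layer 14 (z = 3.36): the cube is present — its section is the full 19.5×23.5 rectangle (area 458.25 mm²); the 25.5×23.5 cube at (15, 8) contributes its full rectangle (area 599.25 mm²); the cube at (7, 3) does not reach this height (z outside [6.5, 16.5]); the cube at (-2, 11.5) is absent (z outside [5, 16.5]); Combining (union): the regions partially overlap — summed areas 1057.50 mm² minus the doubly-counted overlap 69.75 mm² gives 987.75 mm² — area = 987.75 mm². So its area = 987.75 mm². Layer 7 (z = 1.68): the cube is present — its section is the full 19.5×23.5 rectangle (area 458.25 mm²); the cube at (15, 8) is absent (z outside [3, 16.5]); the cube at (7, 3) is not intersected at this z (z outside [6.5, 16.5]); the cube at (-2, 11.5) does not reach this height (z outside [5, 16.5]); Combining (union): only the 19.5×23.5 cube is present, so the union is just that shape — area = 458.25 mm². So its area = 458.25 mm². Layer 14 is larger (987.75 vs 458.25 mm²).

layer 14 (z = 3.36 mm)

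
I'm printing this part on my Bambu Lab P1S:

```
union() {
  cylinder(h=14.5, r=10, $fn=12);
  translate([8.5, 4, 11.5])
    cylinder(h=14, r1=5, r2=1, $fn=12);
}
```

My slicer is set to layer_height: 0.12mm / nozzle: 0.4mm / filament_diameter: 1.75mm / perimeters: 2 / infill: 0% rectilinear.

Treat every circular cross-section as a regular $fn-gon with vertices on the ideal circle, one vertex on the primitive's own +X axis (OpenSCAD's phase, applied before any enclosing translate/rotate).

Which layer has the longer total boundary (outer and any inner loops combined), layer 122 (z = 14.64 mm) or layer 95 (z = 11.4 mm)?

Layer 122 (z = 14.64): the cylinder is absent (z outside [0, 14.5]); the cone at (8.5, 4) (r1=5→r2=1) has section circumradius 4.103 here — a regular 12-gon (perimeter = 2·12·4.103·sin(180°/12) = 25.49 mm); Merging all regions: only the cone at (8.5, 4) is present, so the union is just that shape — boundary = 25.49 mm. So its perimeter = 25.49 mm. Layer 95 (z = 11.4): the r=10 cylinder contributes a regular 12-gon of circumradius 10 (perimeter = 2·12·10.000·sin(180°/12) = 62.12 mm); the cone at (8.5, 4) is not intersected at this z (z outside [11.5, 25.5]); Combining (union): only the r=10 cylinder is present, so the union is just that shape — boundary = 62.12 mm. So its perimeter = 62.12 mm. Layer 95 is larger (62.12 vs 25.49 mm).

layer 95 (z = 11.4 mm)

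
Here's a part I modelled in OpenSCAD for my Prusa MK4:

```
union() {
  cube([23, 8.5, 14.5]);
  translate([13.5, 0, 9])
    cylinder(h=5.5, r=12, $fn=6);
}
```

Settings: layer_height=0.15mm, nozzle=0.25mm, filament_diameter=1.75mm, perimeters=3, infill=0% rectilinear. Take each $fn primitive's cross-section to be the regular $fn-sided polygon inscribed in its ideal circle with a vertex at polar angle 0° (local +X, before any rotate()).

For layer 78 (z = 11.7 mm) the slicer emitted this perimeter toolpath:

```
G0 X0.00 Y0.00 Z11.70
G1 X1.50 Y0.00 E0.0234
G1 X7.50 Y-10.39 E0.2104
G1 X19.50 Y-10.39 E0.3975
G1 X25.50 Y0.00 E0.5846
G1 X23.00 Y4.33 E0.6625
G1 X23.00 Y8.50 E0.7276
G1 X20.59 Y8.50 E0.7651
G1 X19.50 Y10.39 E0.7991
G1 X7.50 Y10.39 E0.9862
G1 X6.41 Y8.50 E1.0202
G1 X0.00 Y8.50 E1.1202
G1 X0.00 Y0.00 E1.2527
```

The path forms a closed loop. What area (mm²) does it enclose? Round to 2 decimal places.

412.67 mm²

Apply the shoelace formula to the sequence of (X, Y) vertices; enclosed area = 412.67 mm².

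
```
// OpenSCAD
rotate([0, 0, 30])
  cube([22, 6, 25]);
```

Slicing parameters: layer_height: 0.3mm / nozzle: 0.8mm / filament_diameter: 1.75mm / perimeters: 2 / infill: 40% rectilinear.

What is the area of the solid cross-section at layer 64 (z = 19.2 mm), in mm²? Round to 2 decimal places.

At z = 19.2 mm: the cube is present — its section is the full 22×6 rectangle (area 132.00 mm²); (rotated 30° about Z; rotation is an isometry so areas/perimeters/island counts are preserved). Overall, the cross-section is a single solid region. Net area = 132.00 mm².

132.00 mm²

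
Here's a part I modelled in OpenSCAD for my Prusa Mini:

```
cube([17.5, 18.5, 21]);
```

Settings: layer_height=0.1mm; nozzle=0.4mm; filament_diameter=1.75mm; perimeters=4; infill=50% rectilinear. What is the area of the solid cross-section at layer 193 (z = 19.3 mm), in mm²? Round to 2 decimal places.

323.75 mm²

At z = 19.3 mm: the 17.5×18.5 cube contributes its full rectangle (area 323.75 mm²). Overall, the cross-section is a single solid region. Net area = 323.75 mm².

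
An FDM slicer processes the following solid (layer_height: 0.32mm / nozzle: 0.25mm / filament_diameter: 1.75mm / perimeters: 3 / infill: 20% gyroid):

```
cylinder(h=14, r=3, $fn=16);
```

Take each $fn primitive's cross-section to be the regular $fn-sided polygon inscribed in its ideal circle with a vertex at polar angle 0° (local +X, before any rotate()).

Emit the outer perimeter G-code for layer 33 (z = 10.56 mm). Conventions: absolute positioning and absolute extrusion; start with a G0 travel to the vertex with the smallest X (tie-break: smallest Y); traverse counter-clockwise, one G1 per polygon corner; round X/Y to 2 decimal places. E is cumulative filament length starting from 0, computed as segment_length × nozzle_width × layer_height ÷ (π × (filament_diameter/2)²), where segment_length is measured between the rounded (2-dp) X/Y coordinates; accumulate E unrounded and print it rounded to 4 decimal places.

At z = 10.56 mm: the r=3 cylinder gives a regular 16-gon of circumradius 3 (constant along its height). The outline is a single polygon with 16 vertices. Extrusion per mm of travel: 0.25 × 0.32 / (π × 0.875²) = 0.033260. Accumulating E over each segment gives final E = 0.6227.

G0 X-3.00 Y0.00 Z10.56
G1 X-2.77 Y-1.15 E0.0390
G1 X-2.12 Y-2.12 E0.0778
G1 X-1.15 Y-2.77 E0.1167
G1 X0.00 Y-3.00 E0.1557
G1 X1.15 Y-2.77 E0.1947
G1 X2.12 Y-2.12 E0.2335
G1 X2.77 Y-1.15 E0.2724
G1 X3.00 Y0.00 E0.3114
G1 X2.77 Y1.15 E0.3504
G1 X2.12 Y2.12 E0.3892
G1 X1.15 Y2.77 E0.4280
G1 X0.00 Y3.00 E0.4671
G1 X-1.15 Y2.77 E0.5061
G1 X-2.12 Y2.12 E0.5449
G1 X-2.77 Y1.15 E0.5837
G1 X-3.00 Y0.00 E0.6227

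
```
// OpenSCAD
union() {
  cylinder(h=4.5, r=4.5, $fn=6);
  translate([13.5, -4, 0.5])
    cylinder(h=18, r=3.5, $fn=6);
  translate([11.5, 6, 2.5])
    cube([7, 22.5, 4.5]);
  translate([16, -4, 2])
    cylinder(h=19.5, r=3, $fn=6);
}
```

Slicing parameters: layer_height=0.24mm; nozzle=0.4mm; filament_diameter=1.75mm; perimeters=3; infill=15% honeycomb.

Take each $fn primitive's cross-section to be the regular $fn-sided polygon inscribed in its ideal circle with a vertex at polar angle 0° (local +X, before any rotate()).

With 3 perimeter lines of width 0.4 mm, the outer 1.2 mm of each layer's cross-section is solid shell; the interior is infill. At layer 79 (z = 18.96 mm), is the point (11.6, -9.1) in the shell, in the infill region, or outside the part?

outside

At z = 18.96 mm: the cylinder is absent (z outside [0, 4.5]); the cylinder at (13.5, -4) is not intersected at this z (z outside [0.5, 18.5]); the cube at (11.5, 6) does not reach this height (z outside [2.5, 7]); the r=3 cylinder at (16, -4) gives a regular 6-gon of circumradius 3 (constant along its height); Combining (union): only the r=3 cylinder at (16, -4) is present, so the union is just that shape — 1 connected region. Overall, the cross-section is a single solid region. The nearest boundary edge runs (13.00, -4.00)→(14.50, -6.60); distance from the point to it = 3.83 mm. The point is not inside any of the regions above, so it lies outside the cross-section (3.83 mm from the nearest boundary).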